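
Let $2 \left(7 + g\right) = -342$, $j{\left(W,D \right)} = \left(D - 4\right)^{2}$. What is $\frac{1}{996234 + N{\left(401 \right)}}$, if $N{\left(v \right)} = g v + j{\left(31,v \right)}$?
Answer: $\frac{1}{1082465} \approx 9.2382 \cdot 10^{-7}$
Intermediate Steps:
$j{\left(W,D \right)} = \left(-4 + D\right)^{2}$
$g = -178$ ($g = -7 + \frac{1}{2} \left(-342\right) = -7 - 171 = -178$)
$N{\left(v \right)} = \left(-4 + v\right)^{2} - 178 v$ ($N{\left(v \right)} = - 178 v + \left(-4 + v\right)^{2} = \left(-4 + v\right)^{2} - 178 v$)
$\frac{1}{996234 + N{\left(401 \right)}} = \frac{1}{996234 + \left(\left(-4 + 401\right)^{2} - 71378\right)} = \frac{1}{996234 - \left(71378 - 397^{2}\right)} = \frac{1}{996234 + \left(157609 - 71378\right)} = \frac{1}{996234 + 86231} = \frac{1}{1082465}$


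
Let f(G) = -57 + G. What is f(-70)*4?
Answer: -508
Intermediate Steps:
f(-70)*4 = (-57 - 70)*4 = -127*4 = -508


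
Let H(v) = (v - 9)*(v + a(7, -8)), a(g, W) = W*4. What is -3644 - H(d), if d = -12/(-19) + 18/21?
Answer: -68512658/17689 ≈ -3873.2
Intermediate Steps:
a(g, W) = 4*W
d = 198/133 (d = -12*(-1/19) + 18*(1/21) = 12/19 + 6/7 = 198/133 ≈ 1.4887)
H(v) = (-32 + v)*(-9 + v) (H(v) = (v - 9)*(v + 4*(-8)) = (-9 + v)*(v - 32) = (-9 + v)*(-32 + v) = (-32 + v)*(-9 + v))
-3644 - H(d) = -3644 - (288 + (198/133)² - 41*198/133) = -3644 - (288 + 39204/17689 - 8118/133) = -3644 - 1*4053942/17689 = -3644 - 4053942/17689 = -68512658/17689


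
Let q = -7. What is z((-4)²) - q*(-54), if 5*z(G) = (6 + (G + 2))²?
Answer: -1314/5 ≈ -262.80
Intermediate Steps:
z(G) = (8 + G)²/5 (z(G) = (6 + (G + 2))²/5 = (6 + (2 + G))²/5 = (8 + G)²/5)
z((-4)²) - q*(-54) = (8 + (-4)²)²/5 - 1*(-7)*(-54) = (8 + 16)²/5 + 7*(-54) = (⅕)*24² - 378 = (⅕)*576 - 378 = 576/5 - 378 = -1314/5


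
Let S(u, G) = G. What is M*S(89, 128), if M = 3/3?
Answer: 128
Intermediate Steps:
M = 1 (M = 3*(⅓) = 1)
M*S(89, 128) = 1*128 = 128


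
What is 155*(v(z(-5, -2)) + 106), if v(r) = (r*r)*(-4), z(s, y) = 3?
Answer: 10850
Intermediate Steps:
v(r) = -4*r**2 (v(r) = r**2*(-4) = -4*r**2)
155*(v(z(-5, -2)) + 106) = 155*(-4*3**2 + 106) = 155*(-4*9 + 106) = 155*(-36 + 106) = 155*70 = 10850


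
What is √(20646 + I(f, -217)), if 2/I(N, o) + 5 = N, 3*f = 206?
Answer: 4*√47074242/191 ≈ 143.69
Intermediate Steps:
f = 206/3 (f = (⅓)*206 = 206/3 ≈ 68.667)
I(N, o) = 2/(-5 + N)
√(20646 + I(f, -217)) = √(20646 + 2/(-5 + 206/3)) = √(20646 + 2/(191/3)) = √(20646 + 2*(3/191)) = √(20646 + 6/191) = √(3943392/191) = 4*√47074242/191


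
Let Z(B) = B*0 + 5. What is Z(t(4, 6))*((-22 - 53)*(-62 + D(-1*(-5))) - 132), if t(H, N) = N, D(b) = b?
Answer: 20715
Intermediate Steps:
Z(B) = 5 (Z(B) = 0 + 5 = 5)
Z(t(4, 6))*((-22 - 53)*(-62 + D(-1*(-5))) - 132) = 5*((-22 - 53)*(-62 - 1*(-5)) - 132) = 5*(-75*(-62 + 5) - 132) = 5*(-75*(-57) - 132) = 5*(4275 - 132) = 5*4143 = 20715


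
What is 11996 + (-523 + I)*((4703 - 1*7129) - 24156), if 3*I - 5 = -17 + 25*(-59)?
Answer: 81270580/3 ≈ 2.7090e+7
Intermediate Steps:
I = -1487/3 (I = 5/3 + (-17 + 25*(-59))/3 = 5/3 + (-17 - 1475)/3 = 5/3 + (⅓)*(-1492) = 5/3 - 1492/3 = -1487/3 ≈ -495.67)
11996 + (-523 + I)*((4703 - 1*7129) - 24156) = 11996 + (-523 - 1487/3)*((4703 - 1*7129) - 24156) = 11996 - 3056*((4703 - 7129) - 24156)/3 = 11996 - 3056*(-2426 - 24156)/3 = 11996 - 3056/3*(-26582) = 11996 + 81234592/3 = 81270580/3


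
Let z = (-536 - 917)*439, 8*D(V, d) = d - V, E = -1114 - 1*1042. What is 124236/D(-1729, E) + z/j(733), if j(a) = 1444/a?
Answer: -28725972067/88084 ≈ -3.2612e+5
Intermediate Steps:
E = -2156 (E = -1114 - 1042 = -2156)
D(V, d) = -V/8 + d/8 (D(V, d) = (d - V)/8 = -V/8 + d/8)
z = -637867 (z = -1453*439 = -637867)
124236/D(-1729, E) + z/j(733) = 124236/(-⅛*(-1729) + (⅛)*(-2156)) - 637867/(1444/733) = 124236/(1729/8 - 539/2) - 637867/(1444*(1/733)) = 124236/(-427/8) - 637867/1444/733 = 124236*(-8/427) - 637867*733/1444 = -141984/61 - 467556511/1444 = -28725972067/88084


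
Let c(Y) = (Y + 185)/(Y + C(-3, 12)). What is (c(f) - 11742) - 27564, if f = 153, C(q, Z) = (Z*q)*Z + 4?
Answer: -10809488/275 ≈ -39307.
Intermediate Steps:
C(q, Z) = 4 + q*Z**2 (C(q, Z) = q*Z**2 + 4 = 4 + q*Z**2)
c(Y) = (185 + Y)/(-428 + Y) (c(Y) = (Y + 185)/(Y + (4 - 3*12**2)) = (185 + Y)/(Y + (4 - 3*144)) = (185 + Y)/(Y + (4 - 432)) = (185 + Y)/(Y - 428) = (185 + Y)/(-428 + Y))
(c(f) - 11742) - 27564 = ((185 + 153)/(-428 + 153) - 11742) - 27564 = (338/(-275) - 11742) - 27564 = (-1/275*338 - 11742) - 27564 = (-338/275 - 11742) - 27564 = -3229388/275 - 27564 = -10809488/275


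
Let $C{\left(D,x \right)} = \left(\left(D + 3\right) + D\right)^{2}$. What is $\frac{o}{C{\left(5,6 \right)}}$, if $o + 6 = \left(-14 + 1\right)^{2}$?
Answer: $\frac{163}{169} \approx 0.9645$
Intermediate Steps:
$o = 163$ ($o = -6 + \left(-14 + 1\right)^{2} = -6 + \left(-13\right)^{2} = -6 + 169 = 163$)
$C{\left(D,x \right)} = \left(3 + 2 D\right)^{2}$ ($C{\left(D,x \right)} = \left(\left(3 + D\right) + D\right)^{2} = \left(3 + 2 D\right)^{2}$)
$\frac{o}{C{\left(5,6 \right)}} = \frac{163}{\left(3 + 2 \cdot 5\right)^{2}} = \frac{163}{\left(3 + 10\right)^{2}} = \frac{163}{13^{2}} = \frac{163}{169}$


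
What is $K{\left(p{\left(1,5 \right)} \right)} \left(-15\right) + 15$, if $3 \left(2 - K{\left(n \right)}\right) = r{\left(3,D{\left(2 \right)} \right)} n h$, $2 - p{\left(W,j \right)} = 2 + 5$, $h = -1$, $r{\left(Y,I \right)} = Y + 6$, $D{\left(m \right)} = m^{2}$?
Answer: $210$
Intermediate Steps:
$r{\left(Y,I \right)} = 6 + Y$
$p{\left(W,j \right)} = -5$ ($p{\left(W,j \right)} = 2 - \left(2 + 5\right) = 2 - 7 = -5$)
$K{\left(n \right)} = 2 + 3 n$ ($K{\left(n \right)} = 2 - \frac{\left(6 + 3\right) n \left(-1\right)}{3} = 2 - \frac{9 n \left(-1\right)}{3} = 2 - \frac{\left(-9\right) n}{3} = 2 + 3 n$)
$K{\left(p{\left(1,5 \right)} \right)} \left(-15\right) + 15 = \left(2 + 3 \left(-5\right)\right) \left(-15\right) + 15 = \left(2 - 15\right) \left(-15\right) + 15 = \left(-13\right) \left(-15\right) + 15 = 195 + 15 = 210$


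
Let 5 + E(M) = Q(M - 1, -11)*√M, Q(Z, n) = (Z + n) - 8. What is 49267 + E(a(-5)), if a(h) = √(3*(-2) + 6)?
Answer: 49262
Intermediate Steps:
Q(Z, n) = -8 + Z + n
a(h) = 0 (a(h) = √(-6 + 6) = √0 = 0)
E(M) = -5 + √M*(-20 + M) (E(M) = -5 + (-8 + (M - 1) - 11)*√M = -5 + (-8 + (-1 + M) - 11)*√M = -5 + (-20 + M)*√M = -5 + √M*(-20 + M))
49267 + E(a(-5)) = 49267 + (-5 + √0*(-20 + 0)) = 49267 + (-5 + 0*(-20)) = 49267 + (-5 + 0) = 49267 - 5 = 49262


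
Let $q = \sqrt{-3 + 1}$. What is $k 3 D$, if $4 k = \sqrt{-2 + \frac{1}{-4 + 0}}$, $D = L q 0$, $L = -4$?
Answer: $0$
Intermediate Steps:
$q = i \sqrt{2}$ ($q = \sqrt{-2} = i \sqrt{2} \approx 1.4142 i$)
$D = 0$ ($D = - 4 i \sqrt{2} \cdot 0 = 0$)
$k = \frac{3 i}{8}$ ($k = \frac{\sqrt{-2 + \frac{1}{-4 + 0}}}{4} = \frac{\sqrt{-2 + \frac{1}{-4}}}{4} = \frac{\sqrt{-2 - \frac{1}{4}}}{4} = \frac{\sqrt{- \frac{9}{4}}}{4} = \frac{\frac{3}{2} i}{4} = \frac{3 i}{8} \approx 0.375 i$)
$k 3 D = \frac{3 i}{8} \cdot 3 \cdot 0 = \frac{9 i}{8} \cdot 0 = 0$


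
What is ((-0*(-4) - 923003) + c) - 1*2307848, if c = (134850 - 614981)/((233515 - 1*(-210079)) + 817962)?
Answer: -4075899944287/1261556 ≈ -3.2309e+6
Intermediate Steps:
c = -480131/1261556 (c = -480131/((233515 + 210079) + 817962) = -480131/(443594 + 817962) = -480131/1261556 ≈ -0.38059)
((-0*(-4) - 923003) + c) - 1*2307848 = ((-0*(-4) - 923003) - 480131/1261556) - 1*2307848 = ((-10486*0 - 923003) - 480131/1261556) - 2307848 = ((0 - 923003) - 480131/1261556) - 2307848 = (-923003 - 480131/1261556) - 2307848 = -1164420452799/1261556 - 2307848 = -4075899944287/1261556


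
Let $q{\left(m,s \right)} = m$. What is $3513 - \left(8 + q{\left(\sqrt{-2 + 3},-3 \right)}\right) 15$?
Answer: $3378$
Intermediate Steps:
$3513 - \left(8 + q{\left(\sqrt{-2 + 3},-3 \right)}\right) 15 = 3513 - \left(8 + \sqrt{-2 + 3}\right) 15 = 3513 - \left(8 + \sqrt{1}\right) 15 = 3513 - \left(8 + 1\right) 15 = 3513 - 9 \cdot 15 = 3513 - 135 = 3378$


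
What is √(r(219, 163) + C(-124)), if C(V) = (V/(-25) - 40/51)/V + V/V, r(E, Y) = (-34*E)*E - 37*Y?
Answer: I*√102276039277911/7905 ≈ 1279.3*I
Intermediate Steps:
r(E, Y) = -37*Y - 34*E² (r(E, Y) = -34*E² - 37*Y = -37*Y - 34*E²)
C(V) = 1 + (-40/51 - V/25)/V (C(V) = (V*(-1/25) - 40*1/51)/V + 1 = (-V/25 - 40/51)/V + 1 = (-40/51 - V/25)/V + 1 = 1 + (-40/51 - V/25)/V)
√(r(219, 163) + C(-124)) = √((-37*163 - 34*219²) + (8/1275)*(-125 + 153*(-124))/(-124)) = √((-6031 - 34*47961) + (8/1275)*(-1/124)*(-125 - 18972)) = √((-6031 - 1630674) + (8/1275)*(-1/124)*(-19097)) = √(-1636705 + 38194/39525) = √(-64690726931/39525) = I*√102276039277911/7905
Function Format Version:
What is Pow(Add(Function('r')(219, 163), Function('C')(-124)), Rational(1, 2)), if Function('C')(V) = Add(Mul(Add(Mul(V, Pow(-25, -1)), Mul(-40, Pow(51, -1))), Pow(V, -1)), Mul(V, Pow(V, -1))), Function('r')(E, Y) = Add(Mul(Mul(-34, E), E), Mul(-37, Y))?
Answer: Mul(Rational(1, 7905), I, Pow(102276039277911, Rational(1, 2))) ≈ Mul(1279.3, I)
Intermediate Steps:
Function('r')(E, Y) = Add(Mul(-37, Y), Mul(-34, Pow(E, 2))) (Function('r')(E, Y) = Add(Mul(-34, Pow(E, 2)), Mul(-37, Y)) = Add(Mul(-37, Y), Mul(-34, Pow(E, 2))))
Function('C')(V) = Add(1, Mul(Pow(V, -1), Add(Rational(-40, 51), Mul(Rational(-1, 25), V)))) (Function('C')(V) = Add(Mul(Add(Mul(V, Rational(-1, 25)), Mul(-40, Rational(1, 51))), Pow(V, -1)), 1) = Add(Mul(Add(Mul(Rational(-1, 25), V), Rational(-40, 51)), Pow(V, -1)), 1) = Add(Mul(Add(Rational(-40, 51), Mul(Rational(-1, 25), V)), Pow(V, -1)), 1) = Add(Mul(Pow(V, -1), Add(Rational(-40, 51), Mul(Rational(-1, 25), V))), 1) = Add(1, Mul(Pow(V, -1), Add(Rational(-40, 51), Mul(Rational(-1, 25), V)))))
Pow(Add(Function('r')(219, 163), Function('C')(-124)), Rational(1, 2)) = Pow(Add(Add(Mul(-37, 163), Mul(-34, Pow(219, 2))), Mul(Rational(8, 1275), Pow(-124, -1), Add(-125, Mul(153, -124)))), Rational(1, 2)) = Pow(Add(Add(-6031, Mul(-34, 47961)), Mul(Rational(8, 1275), Rational(-1, 124), Add(-125, -18972))), Rational(1, 2)) = Pow(Add(Add(-6031, -1630674), Mul(Rational(8, 1275), Rational(-1, 124), -19097)), Rational(1, 2)) = Pow(Add(-1636705, Rational(38194, 39525)), Rational(1, 2)) = Pow(Rational(-64690726931, 39525), Rational(1, 2)) = Mul(Rational(1, 7905), I, Pow(102276039277911, Rational(1, 2)))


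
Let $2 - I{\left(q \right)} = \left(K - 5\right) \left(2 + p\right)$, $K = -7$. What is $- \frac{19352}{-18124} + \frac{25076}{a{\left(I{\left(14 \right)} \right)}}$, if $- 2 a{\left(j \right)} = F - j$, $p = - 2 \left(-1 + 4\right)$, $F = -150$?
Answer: $\frac{28467733}{58903} \approx 483.3$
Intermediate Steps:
$p = -6$ ($p = \left(-2\right) 3 = -6$)
$I{\left(q \right)} = -46$ ($I{\left(q \right)} = 2 - \left(-7 - 5\right) \left(2 - 6\right) = 2 - \left(-12\right) \left(-4\right) = 2 - 48 = -46$)
$a{\left(j \right)} = 75 + \frac{j}{2}$ ($a{\left(j \right)} = - \frac{-150 - j}{2} = 75 + \frac{j}{2}$)
$- \frac{19352}{-18124} + \frac{25076}{a{\left(I{\left(14 \right)} \right)}} = - \frac{19352}{-18124} + \frac{25076}{75 + \frac{1}{2} \left(-46\right)} = \left(-19352\right) \left(- \frac{1}{18124}\right) + \frac{25076}{75 - 23} = \frac{4838}{4531} + \frac{25076}{52} = \frac{4838}{4531} + 25076 \cdot \frac{1}{52} = \frac{4838}{4531} + \frac{6269}{13} = \frac{28467733}{58903}$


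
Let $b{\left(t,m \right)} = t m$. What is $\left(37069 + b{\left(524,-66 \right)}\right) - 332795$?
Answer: $-330310$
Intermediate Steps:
$b{\left(t,m \right)} = m t$
$\left(37069 + b{\left(524,-66 \right)}\right) - 332795 = \left(37069 - 34584\right) - 332795 = 2485 - 332795 = -330310$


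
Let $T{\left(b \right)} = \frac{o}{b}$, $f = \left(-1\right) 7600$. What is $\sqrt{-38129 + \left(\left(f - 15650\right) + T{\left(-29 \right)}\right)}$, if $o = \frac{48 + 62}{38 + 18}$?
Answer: $\frac{i \sqrt{10117480009}}{406} \approx 247.75 i$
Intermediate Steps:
$f = -7600$
$o = \frac{55}{28}$ ($o = \frac{110}{56} = 110 \cdot \frac{1}{56} = \frac{55}{28} \approx 1.9643$)
$T{\left(b \right)} = \frac{55}{28 b}$
$\sqrt{-38129 + \left(\left(f - 15650\right) + T{\left(-29 \right)}\right)} = \sqrt{-38129 + \left(\left(-7600 - 15650\right) + \frac{55}{28 \left(-29\right)}\right)} = \sqrt{-38129 + \left(-23250 + \frac{55}{28} \left(- \frac{1}{29}\right)\right)} = \sqrt{-38129 - \frac{18879055}{812}} = \sqrt{- \frac{49839803}{812}} = \frac{i \sqrt{10117480009}}{406}$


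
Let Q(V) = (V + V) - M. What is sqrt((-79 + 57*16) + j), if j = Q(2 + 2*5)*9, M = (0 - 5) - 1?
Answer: sqrt(1103) ≈ 33.211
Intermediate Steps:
M = -6 (M = -5 - 1 = -6)
Q(V) = 6 + 2*V (Q(V) = (V + V) - 1*(-6) = 2*V + 6 = 6 + 2*V)
j = 270 (j = (6 + 2*(2 + 2*5))*9 = (6 + 2*(2 + 10))*9 = (6 + 2*12)*9 = (6 + 24)*9 = 30*9 = 270)
sqrt((-79 + 57*16) + j) = sqrt((-79 + 57*16) + 270) = sqrt((-79 + 912) + 270) = sqrt(833 + 270) = sqrt(1103)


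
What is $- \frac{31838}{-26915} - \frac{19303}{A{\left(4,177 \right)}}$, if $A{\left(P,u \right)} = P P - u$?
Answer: $\frac{74952309}{619045} \approx 121.08$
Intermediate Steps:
$A{\left(P,u \right)} = P^{2} - u$
$- \frac{31838}{-26915} - \frac{19303}{A{\left(4,177 \right)}} = - \frac{31838}{-26915} - \frac{19303}{4^{2} - 177} = \left(-31838\right) \left(- \frac{1}{26915}\right) - \frac{19303}{16 - 177} = \frac{31838}{26915} - \frac{19303}{-161} = \frac{31838}{26915} - - \frac{19303}{161} = \frac{31838}{26915} + \frac{19303}{161} = \frac{74952309}{619045}$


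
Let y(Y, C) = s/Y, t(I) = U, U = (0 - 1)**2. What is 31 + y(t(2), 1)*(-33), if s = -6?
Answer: 229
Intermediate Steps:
U = 1 (U = (-1)**2 = 1)
t(I) = 1
y(Y, C) = -6/Y
31 + y(t(2), 1)*(-33) = 31 - 6/1*(-33) = 31 - 6*1*(-33) = 31 - 6*(-33) = 31 + 198 = 229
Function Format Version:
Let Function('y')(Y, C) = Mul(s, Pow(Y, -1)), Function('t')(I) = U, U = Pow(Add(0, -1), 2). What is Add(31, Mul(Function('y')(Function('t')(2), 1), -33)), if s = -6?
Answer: 229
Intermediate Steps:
U = 1 (U = Pow(-1, 2) = 1)
Function('t')(I) = 1
Function('y')(Y, C) = Mul(-6, Pow(Y, -1))
Add(31, Mul(Function('y')(Function('t')(2), 1), -33)) = Add(31, Mul(Mul(-6, Pow(1, -1)), -33)) = Add(31, Mul(Mul(-6, 1), -33)) = Add(31, Mul(-6, -33)) = Add(31, 198) = 229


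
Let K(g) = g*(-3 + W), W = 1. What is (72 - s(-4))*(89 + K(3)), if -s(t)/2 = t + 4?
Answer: 5976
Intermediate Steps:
s(t) = -8 - 2*t (s(t) = -2*(t + 4) = -2*(4 + t) = -8 - 2*t)
K(g) = -2*g (K(g) = g*(-3 + 1) = g*(-2) = -2*g)
(72 - s(-4))*(89 + K(3)) = (72 - (-8 - 2*(-4)))*(89 - 2*3) = (72 - (-8 + 8))*(89 - 6) = (72 - 1*0)*83 = (72 + 0)*83 = 72*83 = 5976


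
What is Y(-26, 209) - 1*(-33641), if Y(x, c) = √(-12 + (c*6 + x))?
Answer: 33641 + 8*√19 ≈ 33676.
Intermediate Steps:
Y(x, c) = √(-12 + x + 6*c) (Y(x, c) = √(-12 + (6*c + x)) = √(-12 + (x + 6*c)) = √(-12 + x + 6*c))
Y(-26, 209) - 1*(-33641) = √(-12 - 26 + 6*209) - 1*(-33641) = √(-12 - 26 + 1254) + 33641 = √1216 + 33641 = 8*√19 + 33641 = 33641 + 8*√19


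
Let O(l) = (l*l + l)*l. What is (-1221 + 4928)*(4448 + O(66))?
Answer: 1098384100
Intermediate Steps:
O(l) = l*(l + l²) (O(l) = (l² + l)*l = (l + l²)*l = l*(l + l²))
(-1221 + 4928)*(4448 + O(66)) = (-1221 + 4928)*(4448 + 66²*(1 + 66)) = 3707*(4448 + 4356*67) = 3707*(4448 + 291852) = 3707*296300 = 1098384100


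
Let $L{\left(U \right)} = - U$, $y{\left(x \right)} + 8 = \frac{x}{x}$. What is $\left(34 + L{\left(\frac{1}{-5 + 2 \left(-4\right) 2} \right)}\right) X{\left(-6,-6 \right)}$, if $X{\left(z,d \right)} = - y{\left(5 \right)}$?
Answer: $\frac{715}{3} \approx 238.33$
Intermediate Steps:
$y{\left(x \right)} = -7$ ($y{\left(x \right)} = -8 + \frac{x}{x} = -8 + 1 = -7$)
$X{\left(z,d \right)} = 7$ ($X{\left(z,d \right)} = \left(-1\right) \left(-7\right) = 7$)
$\left(34 + L{\left(\frac{1}{-5 + 2 \left(-4\right) 2} \right)}\right) X{\left(-6,-6 \right)} = \left(34 - \frac{1}{-5 + 2 \left(-4\right) 2}\right) 7 = \left(34 - \frac{1}{-5 - 16}\right) 7 = \left(34 - \frac{1}{-21}\right) 7 = \left(34 - - \frac{1}{21}\right) 7 = \left(34 + \frac{1}{21}\right) 7 = \frac{715}{21} \cdot 7 = \frac{715}{3}$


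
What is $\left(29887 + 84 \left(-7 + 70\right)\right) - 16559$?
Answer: $18620$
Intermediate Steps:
$\left(29887 + 84 \left(-7 + 70\right)\right) - 16559 = \left(29887 + 84 \cdot 63\right) - 16559 = \left(29887 + 5292\right) - 16559 = 35179 - 16559 = 18620$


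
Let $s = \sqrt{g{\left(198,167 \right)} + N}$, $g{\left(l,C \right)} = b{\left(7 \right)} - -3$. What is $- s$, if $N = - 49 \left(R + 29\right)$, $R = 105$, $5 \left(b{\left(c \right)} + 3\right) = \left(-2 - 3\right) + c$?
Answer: $- \frac{2 i \sqrt{41035}}{5} \approx - 81.028 i$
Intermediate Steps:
$b{\left(c \right)} = -4 + \frac{c}{5}$ ($b{\left(c \right)} = -3 + \frac{\left(-2 - 3\right) + c}{5} = -3 + \frac{-5 + c}{5} = -3 + \left(-1 + \frac{c}{5}\right) = -4 + \frac{c}{5}$)
$N = -6566$ ($N = - 49 \left(105 + 29\right) = \left(-49\right) 134 = -6566$)
$g{\left(l,C \right)} = \frac{2}{5}$ ($g{\left(l,C \right)} = \left(-4 + \frac{1}{5} \cdot 7\right) - -3 = \left(-4 + \frac{7}{5}\right) + 3 = - \frac{13}{5} + 3 = \frac{2}{5}$)
$s = \frac{2 i \sqrt{41035}}{5}$ ($s = \sqrt{\frac{2}{5} - 6566} = \sqrt{- \frac{32828}{5}} = \frac{2 i \sqrt{41035}}{5} \approx 81.028 i$)
$- s = - \frac{2 i \sqrt{41035}}{5}$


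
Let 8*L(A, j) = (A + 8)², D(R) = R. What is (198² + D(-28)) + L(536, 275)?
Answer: 76168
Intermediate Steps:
L(A, j) = (8 + A)²/8 (L(A, j) = (A + 8)²/8 = (8 + A)²/8)
(198² + D(-28)) + L(536, 275) = (198² - 28) + (8 + 536)²/8 = (39204 - 28) + (⅛)*544² = 39176 + (⅛)*295936 = 39176 + 36992 = 76168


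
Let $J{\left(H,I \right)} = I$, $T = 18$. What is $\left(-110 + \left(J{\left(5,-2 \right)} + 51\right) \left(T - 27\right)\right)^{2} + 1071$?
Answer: $304672$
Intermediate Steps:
$\left(-110 + \left(J{\left(5,-2 \right)} + 51\right) \left(T - 27\right)\right)^{2} + 1071 = \left(-110 + \left(-2 + 51\right) \left(18 - 27\right)\right)^{2} + 1071 = \left(-110 + 49 \left(-9\right)\right)^{2} + 1071 = \left(-110 - 441\right)^{2} + 1071 = \left(-551\right)^{2} + 1071 = 303601 + 1071 = 304672$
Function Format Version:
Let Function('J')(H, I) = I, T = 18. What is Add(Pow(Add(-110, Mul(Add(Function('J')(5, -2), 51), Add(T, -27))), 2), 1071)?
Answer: 304672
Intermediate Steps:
Add(Pow(Add(-110, Mul(Add(Function('J')(5, -2), 51), Add(T, -27))), 2), 1071) = Add(Pow(Add(-110, Mul(Add(-2, 51), Add(18, -27))), 2), 1071) = Add(Pow(Add(-110, Mul(49, -9)), 2), 1071) = Add(Pow(Add(-110, -441), 2), 1071) = Add(Pow(-551, 2), 1071) = Add(303601, 1071) = 304672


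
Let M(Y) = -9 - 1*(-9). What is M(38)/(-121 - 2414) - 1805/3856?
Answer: -1805/3856 ≈ -0.46810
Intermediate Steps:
M(Y) = 0 (M(Y) = -9 + 9 = 0)
M(38)/(-121 - 2414) - 1805/3856 = 0/(-121 - 2414) - 1805/3856 = 0/(-2535) - 1805*1/3856 = 0*(-1/2535) - 1805/3856 = 0 - 1805/3856 = -1805/3856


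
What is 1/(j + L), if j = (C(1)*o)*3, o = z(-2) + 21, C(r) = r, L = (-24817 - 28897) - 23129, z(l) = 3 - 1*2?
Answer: -1/76777 ≈ -1.3025e-5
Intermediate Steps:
z(l) = 1 (z(l) = 3 - 2 = 1)
L = -76843 (L = -53714 - 23129 = -76843)
o = 22 (o = 1 + 21 = 22)
j = 66 (j = (1*22)*3 = 22*3 = 66)
1/(j + L) = 1/(66 - 76843) = 1/(-76777) = -1/76777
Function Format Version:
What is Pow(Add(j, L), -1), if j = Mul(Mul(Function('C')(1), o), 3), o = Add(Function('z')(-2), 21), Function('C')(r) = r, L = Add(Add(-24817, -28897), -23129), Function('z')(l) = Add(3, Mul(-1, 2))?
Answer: Rational(-1, 76777) ≈ -1.3025e-5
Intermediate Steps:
Function('z')(l) = 1 (Function('z')(l) = Add(3, -2) = 1)
L = -76843 (L = Add(-53714, -23129) = -76843)
o = 22 (o = Add(1, 21) = 22)
j = 66 (j = Mul(Mul(1, 22), 3) = Mul(22, 3) = 66)
Pow(Add(j, L), -1) = Pow(Add(66, -76843), -1) = Pow(-76777, -1) = Rational(-1, 76777)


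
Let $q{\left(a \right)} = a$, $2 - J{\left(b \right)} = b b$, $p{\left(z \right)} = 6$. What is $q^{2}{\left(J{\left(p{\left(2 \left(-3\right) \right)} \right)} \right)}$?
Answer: $1156$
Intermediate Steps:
$J{\left(b \right)} = 2 - b^{2}$ ($J{\left(b \right)} = 2 - b b = 2 - b^{2}$)
$q^{2}{\left(J{\left(p{\left(2 \left(-3\right) \right)} \right)} \right)} = \left(2 - 6^{2}\right)^{2} = \left(2 - 36\right)^{2} = \left(-34\right)^{2} = 1156$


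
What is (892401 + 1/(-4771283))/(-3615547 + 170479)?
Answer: -2128948860241/8218697191122 ≈ -0.25904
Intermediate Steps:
(892401 + 1/(-4771283))/(-3615547 + 170479) = (892401 - 1/4771283)/(-3445068) = (4257897720482/4771283)*(-1/3445068) = -2128948860241/8218697191122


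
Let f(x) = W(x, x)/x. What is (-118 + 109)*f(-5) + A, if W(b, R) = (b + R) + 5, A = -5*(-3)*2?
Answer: 21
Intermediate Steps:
A = 30 (A = 15*2 = 30)
W(b, R) = 5 + R + b (W(b, R) = (R + b) + 5 = 5 + R + b)
f(x) = (5 + 2*x)/x (f(x) = (5 + x + x)/x = (5 + 2*x)/x)
(-118 + 109)*f(-5) + A = (-118 + 109)*(2 + 5/(-5)) + 30 = -9*(2 + 5*(-⅕)) + 30 = -9*(2 - 1) + 30 = -9*1 + 30 = -9 + 30 = 21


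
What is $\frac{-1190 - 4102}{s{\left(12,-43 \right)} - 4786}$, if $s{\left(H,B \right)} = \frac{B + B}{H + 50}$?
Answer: $\frac{164052}{148409} \approx 1.1054$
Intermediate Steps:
$s{\left(H,B \right)} = \frac{2 B}{50 + H}$
$\frac{-1190 - 4102}{s{\left(12,-43 \right)} - 4786} = \frac{-1190 - 4102}{2 \left(-43\right) \frac{1}{50 + 12} - 4786} = - \frac{5292}{2 \left(-43\right) \frac{1}{62} - 4786} = - \frac{5292}{- \frac{43}{31} - 4786} = - \frac{5292}{- \frac{148409}{31}} = \left(-5292\right) \left(- \frac{31}{148409}\right) = \frac{164052}{148409}$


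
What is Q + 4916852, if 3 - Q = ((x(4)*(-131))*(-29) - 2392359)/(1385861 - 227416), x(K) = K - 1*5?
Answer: 5695908486633/1158445 ≈ 4.9169e+6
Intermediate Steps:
x(K) = -5 + K (x(K) = K - 5 = -5 + K)
Q = 5871493/1158445 (Q = 3 - (((-5 + 4)*(-131))*(-29) - 2392359)/(1385861 - 227416) = 3 - (-1*(-131)*(-29) - 2392359)/1158445 = 3 - (131*(-29) - 2392359)/1158445 = 3 - (-3799 - 2392359)/1158445 = 3 - (-2396158)/1158445 = 3 - 1*(-2396158/1158445) = 3 + 2396158/1158445 = 5871493/1158445 ≈ 5.0684)
Q + 4916852 = 5871493/1158445 + 4916852 = 5695908486633/1158445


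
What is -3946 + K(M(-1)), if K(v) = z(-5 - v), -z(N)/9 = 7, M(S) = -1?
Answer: -4009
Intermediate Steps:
z(N) = -63 (z(N) = -9*7 = -63)
K(v) = -63
-3946 + K(M(-1)) = -3946 - 63 = -4009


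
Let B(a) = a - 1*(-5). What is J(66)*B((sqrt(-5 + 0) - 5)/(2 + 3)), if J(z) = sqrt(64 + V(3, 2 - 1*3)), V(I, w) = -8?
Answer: 2*sqrt(14)*(20 + I*sqrt(5))/5 ≈ 29.933 + 3.3466*I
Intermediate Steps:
B(a) = 5 + a (B(a) = a + 5 = 5 + a)
J(z) = 2*sqrt(14) (J(z) = sqrt(64 - 8) = sqrt(56) = 2*sqrt(14))
J(66)*B((sqrt(-5 + 0) - 5)/(2 + 3)) = (2*sqrt(14))*(5 + (sqrt(-5 + 0) - 5)/(2 + 3)) = (2*sqrt(14))*(5 + (sqrt(-5) - 5)/5) = (2*sqrt(14))*(5 + (I*sqrt(5) - 5)*(1/5)) = (2*sqrt(14))*(5 + (-5 + I*sqrt(5))*(1/5)) = (2*sqrt(14))*(5 + (-1 + I*sqrt(5)/5)) = (2*sqrt(14))*(4 + I*sqrt(5)/5) = 2*sqrt(14)*(4 + I*sqrt(5)/5)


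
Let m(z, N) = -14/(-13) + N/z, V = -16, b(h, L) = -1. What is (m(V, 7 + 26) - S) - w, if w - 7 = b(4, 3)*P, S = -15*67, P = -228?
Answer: 159955/208 ≈ 769.01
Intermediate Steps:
S = -1005
m(z, N) = 14/13 + N/z (m(z, N) = -14*(-1/13) + N/z = 14/13 + N/z)
w = 235 (w = 7 - 1*(-228) = 7 + 228 = 235)
(m(V, 7 + 26) - S) - w = ((14/13 + (7 + 26)/(-16)) - 1*(-1005)) - 1*235 = ((14/13 + 33*(-1/16)) + 1005) - 235 = ((14/13 - 33/16) + 1005) - 235 = (-205/208 + 1005) - 235 = 208835/208 - 235 = 159955/208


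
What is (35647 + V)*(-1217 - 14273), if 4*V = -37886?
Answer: -405458495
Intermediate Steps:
V = -18943/2 (V = (¼)*(-37886) = -18943/2 ≈ -9471.5)
(35647 + V)*(-1217 - 14273) = (35647 - 18943/2)*(-1217 - 14273) = (52351/2)*(-15490) = -405458495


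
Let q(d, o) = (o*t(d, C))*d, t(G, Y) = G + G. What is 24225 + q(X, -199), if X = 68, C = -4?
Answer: -1816127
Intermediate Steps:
t(G, Y) = 2*G
q(d, o) = 2*o*d² (q(d, o) = (o*(2*d))*d = (2*d*o)*d = 2*o*d²)
24225 + q(X, -199) = 24225 + 2*(-199)*68² = 24225 + 2*(-199)*4624 = 24225 - 1840352 = -1816127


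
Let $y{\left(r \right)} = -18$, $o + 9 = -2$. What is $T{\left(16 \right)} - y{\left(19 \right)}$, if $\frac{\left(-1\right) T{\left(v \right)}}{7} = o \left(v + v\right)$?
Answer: $2482$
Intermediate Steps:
$o = -11$ ($o = -9 - 2 = -11$)
$T{\left(v \right)} = 154 v$ ($T{\left(v \right)} = - 7 \left(- 11 \left(v + v\right)\right) = - 7 \left(- 11 \cdot 2 v\right) = - 7 \left(- 22 v\right) = 154 v$)
$T{\left(16 \right)} - y{\left(19 \right)} = 154 \cdot 16 - -18 = 2464 + 18 = 2482$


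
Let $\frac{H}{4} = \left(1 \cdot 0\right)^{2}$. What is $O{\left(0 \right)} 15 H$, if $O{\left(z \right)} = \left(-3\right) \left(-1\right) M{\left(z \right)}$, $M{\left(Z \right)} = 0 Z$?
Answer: $0$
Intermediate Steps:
$M{\left(Z \right)} = 0$
$H = 0$ ($H = 4 \left(1 \cdot 0\right)^{2} = 4 \cdot 0^{2} = 4 \cdot 0 = 0$)
$O{\left(z \right)} = 0$ ($O{\left(z \right)} = \left(-3\right) \left(-1\right) 0 = 3 \cdot 0 = 0$)
$O{\left(0 \right)} 15 H = 0 \cdot 15 \cdot 0 = 0 \cdot 0 = 0$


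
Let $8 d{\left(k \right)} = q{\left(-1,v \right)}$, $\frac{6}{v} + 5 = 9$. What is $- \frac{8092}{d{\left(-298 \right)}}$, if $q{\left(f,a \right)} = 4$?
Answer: $-16184$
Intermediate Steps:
$v = \frac{3}{2}$ ($v = \frac{6}{-5 + 9} = \frac{6}{4} = 6 \cdot \frac{1}{4} = \frac{3}{2} \approx 1.5$)
$d{\left(k \right)} = \frac{1}{2}$ ($d{\left(k \right)} = \frac{1}{8} \cdot 4 = \frac{1}{2}$)
$- \frac{8092}{d{\left(-298 \right)}} = - 8092 \frac{1}{\frac{1}{2}} = \left(-8092\right) 2 = -16184$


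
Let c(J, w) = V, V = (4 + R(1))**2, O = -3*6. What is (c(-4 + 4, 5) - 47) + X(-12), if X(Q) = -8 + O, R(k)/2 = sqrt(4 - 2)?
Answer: -49 + 16*sqrt(2) ≈ -26.373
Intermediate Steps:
R(k) = 2*sqrt(2) (R(k) = 2*sqrt(4 - 2) = 2*sqrt(2))
O = -18
V = (4 + 2*sqrt(2))**2 ≈ 46.627
c(J, w) = 24 + 16*sqrt(2)
X(Q) = -26 (X(Q) = -8 - 18 = -26)
(c(-4 + 4, 5) - 47) + X(-12) = ((24 + 16*sqrt(2)) - 47) - 26 = (-23 + 16*sqrt(2)) - 26 = -49 + 16*sqrt(2)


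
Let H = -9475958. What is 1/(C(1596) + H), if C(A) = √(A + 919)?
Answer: -9475958/89793780015249 - √2515/89793780015249 ≈ -1.0553e-7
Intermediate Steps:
C(A) = √(919 + A)
1/(C(1596) + H) = 1/(√(919 + 1596) - 9475958) = 1/(√2515 - 9475958) = 1/(-9475958 + √2515)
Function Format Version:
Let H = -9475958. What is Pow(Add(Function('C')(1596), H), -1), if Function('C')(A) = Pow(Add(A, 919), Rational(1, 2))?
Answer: Add(Rational(-9475958, 89793780015249), Mul(Rational(-1, 89793780015249), Pow(2515, Rational(1, 2)))) ≈ -1.0553e-7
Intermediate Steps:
Function('C')(A) = Pow(Add(919, A), Rational(1, 2))
Pow(Add(Function('C')(1596), H), -1) = Pow(Add(Pow(Add(919, 1596), Rational(1, 2)), -9475958), -1) = Pow(Add(Pow(2515, Rational(1, 2)), -9475958), -1) = Pow(Add(-9475958, Pow(2515, Rational(1, 2))), -1)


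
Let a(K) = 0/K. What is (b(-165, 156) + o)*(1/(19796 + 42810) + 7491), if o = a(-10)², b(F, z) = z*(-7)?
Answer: -256063924662/31303 ≈ -8.1802e+6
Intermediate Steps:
a(K) = 0
b(F, z) = -7*z
o = 0 (o = 0² = 0)
(b(-165, 156) + o)*(1/(19796 + 42810) + 7491) = (-7*156 + 0)*(1/(19796 + 42810) + 7491) = (-1092 + 0)*(1/62606 + 7491) = -1092*(1/62606 + 7491) = -1092*468981547/62606 = -256063924662/31303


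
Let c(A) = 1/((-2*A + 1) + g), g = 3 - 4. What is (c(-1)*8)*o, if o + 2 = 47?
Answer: 180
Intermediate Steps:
o = 45 (o = -2 + 47 = 45)
g = -1
c(A) = -1/(2*A) (c(A) = 1/((-2*A + 1) - 1) = 1/((1 - 2*A) - 1) = 1/(-2*A) = -1/(2*A))
(c(-1)*8)*o = (-½/(-1)*8)*45 = (-½*(-1)*8)*45 = ((½)*8)*45 = 4*45 = 180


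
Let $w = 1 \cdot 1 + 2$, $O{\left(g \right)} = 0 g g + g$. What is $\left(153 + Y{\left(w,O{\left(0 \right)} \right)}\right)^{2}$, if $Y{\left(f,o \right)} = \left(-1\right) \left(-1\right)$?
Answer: $23716$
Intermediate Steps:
$O{\left(g \right)} = g$ ($O{\left(g \right)} = 0 g^{2} + g = 0 + g = g$)
$w = 3$ ($w = 1 + 2 = 3$)
$Y{\left(f,o \right)} = 1$
$\left(153 + Y{\left(w,O{\left(0 \right)} \right)}\right)^{2} = \left(153 + 1\right)^{2} = 154^{2} = 23716$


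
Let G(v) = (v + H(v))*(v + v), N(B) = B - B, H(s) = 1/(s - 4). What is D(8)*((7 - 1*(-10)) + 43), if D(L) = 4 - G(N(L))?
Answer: 240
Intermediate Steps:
H(s) = 1/(-4 + s)
N(B) = 0
G(v) = 2*v*(v + 1/(-4 + v)) (G(v) = (v + 1/(-4 + v))*(v + v) = (v + 1/(-4 + v))*(2*v) = 2*v*(v + 1/(-4 + v)))
D(L) = 4 (D(L) = 4 - 2*0*(1 + 0*(-4 + 0))/(-4 + 0) = 4 - 2*0*(1 + 0*(-4))/(-4) = 4 - 2*0*(-1)*(1 + 0)/4 = 4 - 2*0*(-1)/4 = 4 - 1*0 = 4 + 0 = 4)
D(8)*((7 - 1*(-10)) + 43) = 4*((7 - 1*(-10)) + 43) = 4*((7 + 10) + 43) = 4*(17 + 43) = 4*60 = 240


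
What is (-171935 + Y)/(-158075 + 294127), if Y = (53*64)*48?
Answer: -9119/136052 ≈ -0.067026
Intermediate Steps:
Y = 162816 (Y = 3392*48 = 162816)
(-171935 + Y)/(-158075 + 294127) = (-171935 + 162816)/(-158075 + 294127) = -9119/136052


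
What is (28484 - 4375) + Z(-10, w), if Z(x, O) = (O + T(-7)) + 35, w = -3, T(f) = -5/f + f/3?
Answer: 506927/21 ≈ 24139.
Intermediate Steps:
T(f) = -5/f + f/3 (T(f) = -5/f + f*(1/3) = -5/f + f/3)
Z(x, O) = 701/21 + O (Z(x, O) = (O + (-5/(-7) + (1/3)*(-7))) + 35 = (O + (-5*(-1/7) - 7/3)) + 35 = (O + (5/7 - 7/3)) + 35 = (O - 34/21) + 35 = (-34/21 + O) + 35 = 701/21 + O)
(28484 - 4375) + Z(-10, w) = (28484 - 4375) + (701/21 - 3) = 24109 + 638/21 = 506927/21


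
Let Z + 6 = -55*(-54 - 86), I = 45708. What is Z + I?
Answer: 53402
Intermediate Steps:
Z = 7694 (Z = -6 - 55*(-54 - 86) = -6 - 55*(-140) = -6 + 7700 = 7694)
Z + I = 7694 + 45708 = 53402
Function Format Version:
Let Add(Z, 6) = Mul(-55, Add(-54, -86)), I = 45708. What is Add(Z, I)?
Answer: 53402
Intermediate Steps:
Z = 7694 (Z = Add(-6, Mul(-55, Add(-54, -86))) = Add(-6, Mul(-55, -140)) = Add(-6, 7700) = 7694)
Add(Z, I) = Add(7694, 45708) = 53402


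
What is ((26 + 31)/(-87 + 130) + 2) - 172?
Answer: -7253/43 ≈ -168.67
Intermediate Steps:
((26 + 31)/(-87 + 130) + 2) - 172 = (57/43 + 2) - 172 = 143/43 - 172 = -7253/43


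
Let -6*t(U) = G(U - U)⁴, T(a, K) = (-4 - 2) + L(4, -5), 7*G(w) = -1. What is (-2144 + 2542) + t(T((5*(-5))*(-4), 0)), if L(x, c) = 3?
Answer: 5733587/14406 ≈ 398.00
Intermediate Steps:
G(w) = -⅐ (G(w) = (⅐)*(-1) = -⅐)
T(a, K) = -3 (T(a, K) = (-4 - 2) + 3 = -6 + 3 = -3)
t(U) = -1/14406 (t(U) = -(-⅐)⁴/6 = -⅙*1/2401 = -1/14406)
(-2144 + 2542) + t(T((5*(-5))*(-4), 0)) = (-2144 + 2542) - 1/14406 = 398 - 1/14406 = 5733587/14406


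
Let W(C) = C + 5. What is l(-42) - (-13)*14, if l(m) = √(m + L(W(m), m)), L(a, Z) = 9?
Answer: 182 + I*√33 ≈ 182.0 + 5.7446*I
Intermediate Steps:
W(C) = 5 + C
l(m) = √(9 + m) (l(m) = √(m + 9) = √(9 + m))
l(-42) - (-13)*14 = √(9 - 42) - (-13)*14 = √(-33) - 1*(-182) = I*√33 + 182 = 182 + I*√33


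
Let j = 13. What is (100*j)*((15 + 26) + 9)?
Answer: 65000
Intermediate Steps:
(100*j)*((15 + 26) + 9) = (100*13)*((15 + 26) + 9) = 1300*(41 + 9) = 1300*50 = 65000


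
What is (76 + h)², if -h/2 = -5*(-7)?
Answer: 36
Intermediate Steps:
h = -70 (h = -(-10)*(-7) = -2*35 = -70)
(76 + h)² = (76 - 70)² = 6² = 36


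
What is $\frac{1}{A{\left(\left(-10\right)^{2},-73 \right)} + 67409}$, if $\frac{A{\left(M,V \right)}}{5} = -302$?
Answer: $\frac{1}{65899} \approx 1.5175 \cdot 10^{-5}$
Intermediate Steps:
$A{\left(M,V \right)} = -1510$ ($A{\left(M,V \right)} = 5 \left(-302\right) = -1510$)
$\frac{1}{A{\left(\left(-10\right)^{2},-73 \right)} + 67409} = \frac{1}{-1510 + 67409} = \frac{1}{65899}$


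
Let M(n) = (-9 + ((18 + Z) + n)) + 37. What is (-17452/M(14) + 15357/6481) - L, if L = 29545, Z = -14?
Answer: -4460266330/149063 ≈ -29922.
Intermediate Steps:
M(n) = 32 + n (M(n) = (-9 + ((18 - 14) + n)) + 37 = (-9 + (4 + n)) + 37 = (-5 + n) + 37 = 32 + n)
(-17452/M(14) + 15357/6481) - L = (-17452/(32 + 14) + 15357/6481) - 1*29545 = (-17452/46 + 15357*(1/6481)) - 29545 = (-17452*1/46 + 15357/6481) - 29545 = (-8726/23 + 15357/6481) - 29545 = -56199995/149063 - 29545 = -4460266330/149063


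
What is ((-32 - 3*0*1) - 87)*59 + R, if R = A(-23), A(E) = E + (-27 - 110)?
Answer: -7181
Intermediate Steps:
A(E) = -137 + E (A(E) = E - 137 = -137 + E)
R = -160 (R = -137 - 23 = -160)
((-32 - 3*0*1) - 87)*59 + R = ((-32 - 3*0*1) - 87)*59 - 160 = ((-32 + 0*1) - 87)*59 - 160 = ((-32 + 0) - 87)*59 - 160 = (-32 - 87)*59 - 160 = -119*59 - 160 = -7021 - 160 = -7181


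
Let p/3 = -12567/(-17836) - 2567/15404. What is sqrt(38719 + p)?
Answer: sqrt(233006553087851179)/2453087 ≈ 196.78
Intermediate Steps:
p = 27711948/17171609 (p = 3*(-12567/(-17836) - 2567/15404) = 3*(-12567*(-1/17836) - 2567*1/15404) = 3*(12567/17836 - 2567/15404) = 3*(9237316/17171609) = 27711948/17171609 ≈ 1.6138)
sqrt(38719 + p) = sqrt(38719 + 27711948/17171609) = sqrt(664895240819/17171609) = sqrt(233006553087851179)/2453087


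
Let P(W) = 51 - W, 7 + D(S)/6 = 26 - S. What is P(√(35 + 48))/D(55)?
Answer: -17/72 + √83/216 ≈ -0.19393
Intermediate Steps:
D(S) = 114 - 6*S (D(S) = -42 + 6*(26 - S) = -42 + (156 - 6*S) = 114 - 6*S)
P(√(35 + 48))/D(55) = (51 - √(35 + 48))/(114 - 6*55) = (51 - √83)/(114 - 330) = (51 - √83)/(-216) = (51 - √83)*(-1/216) = -17/72 + √83/216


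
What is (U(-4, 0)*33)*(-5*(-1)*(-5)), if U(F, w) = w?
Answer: 0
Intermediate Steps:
(U(-4, 0)*33)*(-5*(-1)*(-5)) = (0*33)*(-5*(-1)*(-5)) = 0*(5*(-5)) = 0*(-25) = 0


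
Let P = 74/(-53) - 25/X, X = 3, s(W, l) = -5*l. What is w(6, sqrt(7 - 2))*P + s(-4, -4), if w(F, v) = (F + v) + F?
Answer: -5128/53 - 1547*sqrt(5)/159 ≈ -118.51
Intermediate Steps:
w(F, v) = v + 2*F
P = -1547/159 (P = 74/(-53) - 25/3 = 74*(-1/53) - 25*1/3 = -74/53 - 25/3 = -1547/159 ≈ -9.7296)
w(6, sqrt(7 - 2))*P + s(-4, -4) = (sqrt(7 - 2) + 2*6)*(-1547/159) - 5*(-4) = (sqrt(5) + 12)*(-1547/159) + 20 = (12 + sqrt(5))*(-1547/159) + 20 = (-6188/53 - 1547*sqrt(5)/159) + 20 = -5128/53 - 1547*sqrt(5)/159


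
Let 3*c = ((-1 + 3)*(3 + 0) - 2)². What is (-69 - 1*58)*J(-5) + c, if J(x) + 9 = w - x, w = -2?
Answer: 2302/3 ≈ 767.33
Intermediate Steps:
J(x) = -11 - x (J(x) = -9 + (-2 - x) = -11 - x)
c = 16/3 (c = ((-1 + 3)*(3 + 0) - 2)²/3 = (2*3 - 2)²/3 = (6 - 2)²/3 = (⅓)*4² = (⅓)*16 = 16/3 ≈ 5.3333)
(-69 - 1*58)*J(-5) + c = (-69 - 1*58)*(-11 - 1*(-5)) + 16/3 = (-69 - 58)*(-11 + 5) + 16/3 = -127*(-6) + 16/3 = 762 + 16/3 = 2302/3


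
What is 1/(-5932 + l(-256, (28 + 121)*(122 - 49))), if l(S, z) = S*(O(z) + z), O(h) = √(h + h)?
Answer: -697611/1946288011748 + 16*√21754/486572002937 ≈ -3.5358e-7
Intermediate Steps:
O(h) = √2*√h (O(h) = √(2*h) = √2*√h)
l(S, z) = S*(z + √2*√z) (l(S, z) = S*(√2*√z + z) = S*(z + √2*√z))
1/(-5932 + l(-256, (28 + 121)*(122 - 49))) = 1/(-5932 - 256*((28 + 121)*(122 - 49) + √2*√((28 + 121)*(122 - 49)))) = 1/(-5932 - 256*(149*73 + √2*√(149*73))) = 1/(-5932 - 256*(10877 + √2*√10877)) = 1/(-5932 - 256*(10877 + √21754)) = 1/(-5932 + (-2784512 - 256*√21754)) = 1/(-2790444 - 256*√21754)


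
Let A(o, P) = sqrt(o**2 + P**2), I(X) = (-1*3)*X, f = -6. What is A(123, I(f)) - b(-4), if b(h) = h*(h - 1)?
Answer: -20 + 3*sqrt(1717) ≈ 104.31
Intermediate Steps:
I(X) = -3*X
b(h) = h*(-1 + h)
A(o, P) = sqrt(P**2 + o**2)
A(123, I(f)) - b(-4) = sqrt((-3*(-6))**2 + 123**2) - (-4)*(-1 - 4) = sqrt(18**2 + 15129) - (-4)*(-5) = sqrt(324 + 15129) - 1*20 = sqrt(15453) - 20 = 3*sqrt(1717) - 20 = -20 + 3*sqrt(1717)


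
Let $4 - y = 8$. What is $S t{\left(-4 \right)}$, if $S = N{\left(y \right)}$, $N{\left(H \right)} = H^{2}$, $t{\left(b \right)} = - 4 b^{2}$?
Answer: $-1024$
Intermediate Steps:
$y = -4$ ($y = 4 - 8 = -4$)
$S = 16$ ($S = \left(-4\right)^{2} = 16$)
$S t{\left(-4 \right)} = 16 \left(- 4 \left(-4\right)^{2}\right) = 16 \left(\left(-4\right) 16\right) = 16 \left(-64\right) = -1024$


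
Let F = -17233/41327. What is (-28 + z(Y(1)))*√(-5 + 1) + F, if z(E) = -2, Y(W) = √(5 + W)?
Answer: -17233/41327 - 60*I ≈ -0.41699 - 60.0*I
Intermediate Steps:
F = -17233/41327 (F = -17233*1/41327 = -17233/41327 ≈ -0.41699)
(-28 + z(Y(1)))*√(-5 + 1) + F = (-28 - 2)*√(-5 + 1) - 17233/41327 = -60*I - 17233/41327 = -17233/41327 - 60*I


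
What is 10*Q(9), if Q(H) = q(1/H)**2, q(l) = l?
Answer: 10/81 ≈ 0.12346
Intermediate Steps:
Q(H) = H**(-2) (Q(H) = (1/H)**2 = H**(-2))
10*Q(9) = 10/9**2 = 10*(1/81) = 10/81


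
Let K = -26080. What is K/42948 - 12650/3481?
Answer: -158519170/37375497 ≈ -4.2413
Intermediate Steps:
K/42948 - 12650/3481 = -26080/42948 - 12650/3481 = -26080*1/42948 - 12650*1/3481 = -6520/10737 - 12650/3481 = -158519170/37375497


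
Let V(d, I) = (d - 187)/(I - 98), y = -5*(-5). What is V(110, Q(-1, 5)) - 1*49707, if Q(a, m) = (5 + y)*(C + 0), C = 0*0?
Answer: -695887/14 ≈ -49706.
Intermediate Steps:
C = 0
y = 25
Q(a, m) = 0 (Q(a, m) = (5 + 25)*(0 + 0) = 30*0 = 0)
V(d, I) = (-187 + d)/(-98 + I)
V(110, Q(-1, 5)) - 1*49707 = (-187 + 110)/(-98 + 0) - 1*49707 = -77/(-98) - 49707 = -1/98*(-77) - 49707 = 11/14 - 49707 = -695887/14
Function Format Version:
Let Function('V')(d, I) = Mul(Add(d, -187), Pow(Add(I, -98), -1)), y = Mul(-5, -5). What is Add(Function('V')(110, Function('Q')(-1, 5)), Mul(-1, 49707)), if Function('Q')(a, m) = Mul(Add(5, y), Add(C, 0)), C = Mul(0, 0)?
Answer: Rational(-695887, 14) ≈ -49706.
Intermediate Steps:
C = 0
y = 25
Function('Q')(a, m) = 0 (Function('Q')(a, m) = Mul(Add(5, 25), Add(0, 0)) = Mul(30, 0) = 0)
Function('V')(d, I) = Mul(Pow(Add(-98, I), -1), Add(-187, d)) (Function('V')(d, I) = Mul(Add(-187, d), Pow(Add(-98, I), -1)) = Mul(Pow(Add(-98, I), -1), Add(-187, d)))
Add(Function('V')(110, Function('Q')(-1, 5)), Mul(-1, 49707)) = Add(Mul(Pow(Add(-98, 0), -1), Add(-187, 110)), Mul(-1, 49707)) = Add(Mul(Pow(-98, -1), -77), -49707) = Add(Mul(Rational(-1, 98), -77), -49707) = Add(Rational(11, 14), -49707) = Rational(-695887, 14)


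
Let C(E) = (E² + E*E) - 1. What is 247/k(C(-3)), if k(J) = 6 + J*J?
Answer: 247/295 ≈ 0.83729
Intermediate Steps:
C(E) = -1 + 2*E² (C(E) = (E² + E²) - 1 = 2*E² - 1 = -1 + 2*E²)
k(J) = 6 + J²
247/k(C(-3)) = 247/(6 + (-1 + 2*(-3)²)²) = 247/(6 + (-1 + 2*9)²) = 247/(6 + (-1 + 18)²) = 247/(6 + 17²) = 247/(6 + 289) = 247/295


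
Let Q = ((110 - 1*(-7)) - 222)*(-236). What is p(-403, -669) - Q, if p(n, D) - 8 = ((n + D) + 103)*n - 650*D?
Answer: 800585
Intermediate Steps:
p(n, D) = 8 - 650*D + n*(103 + D + n) (p(n, D) = 8 + (((n + D) + 103)*n - 650*D) = 8 + (((D + n) + 103)*n - 650*D) = 8 + ((103 + D + n)*n - 650*D) = 8 + (n*(103 + D + n) - 650*D) = 8 + (-650*D + n*(103 + D + n)) = 8 - 650*D + n*(103 + D + n))
Q = 24780 (Q = ((110 + 7) - 222)*(-236) = (117 - 222)*(-236) = -105*(-236) = 24780)
p(-403, -669) - Q = (8 + (-403)**2 - 650*(-669) + 103*(-403) - 669*(-403)) - 1*24780 = (8 + 162409 + 434850 - 41509 + 269607) - 24780 = 825365 - 24780 = 800585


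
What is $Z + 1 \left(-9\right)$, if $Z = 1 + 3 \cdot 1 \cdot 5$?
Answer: $7$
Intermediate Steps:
$Z = 16$ ($Z = 1 + 3 \cdot 5 = 1 + 15 = 16$)
$Z + 1 \left(-9\right) = 16 + 1 \left(-9\right) = 16 - 9 = 7$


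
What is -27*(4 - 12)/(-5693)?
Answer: -216/5693 ≈ -0.037941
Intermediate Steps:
-27*(4 - 12)/(-5693) = -27*(-8)*(-1/5693) = 216*(-1/5693) = -216/5693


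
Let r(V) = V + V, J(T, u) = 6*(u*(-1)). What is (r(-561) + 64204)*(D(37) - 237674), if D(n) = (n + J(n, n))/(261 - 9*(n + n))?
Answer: -1214426718674/81 ≈ -1.4993e+10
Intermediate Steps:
J(T, u) = -6*u (J(T, u) = 6*(-u) = -6*u)
D(n) = -5*n/(261 - 18*n) (D(n) = (n - 6*n)/(261 - 9*(n + n)) = (-5*n)/(261 - 18*n) = -5*n/(261 - 18*n))
r(V) = 2*V
(r(-561) + 64204)*(D(37) - 237674) = (2*(-561) + 64204)*((5/9)*37/(-29 + 2*37) - 237674) = (-1122 + 64204)*((5/9)*37/(-29 + 74) - 237674) = 63082*((5/9)*37/45 - 237674) = 63082*((5/9)*37*(1/45) - 237674) = 63082*(37/81 - 237674) = 63082*(-19251557/81) = -1214426718674/81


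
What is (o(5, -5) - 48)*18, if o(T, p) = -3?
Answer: -918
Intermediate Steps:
(o(5, -5) - 48)*18 = (-3 - 48)*18 = -51*18 = -918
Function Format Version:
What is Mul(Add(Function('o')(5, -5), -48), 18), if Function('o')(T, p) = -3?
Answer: -918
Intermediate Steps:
Mul(Add(Function('o')(5, -5), -48), 18) = Mul(Add(-3, -48), 18) = Mul(-51, 18) = -918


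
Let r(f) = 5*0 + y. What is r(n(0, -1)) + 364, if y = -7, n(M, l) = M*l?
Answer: 357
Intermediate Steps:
r(f) = -7 (r(f) = 5*0 - 7 = 0 - 7 = -7)
r(n(0, -1)) + 364 = -7 + 364 = 357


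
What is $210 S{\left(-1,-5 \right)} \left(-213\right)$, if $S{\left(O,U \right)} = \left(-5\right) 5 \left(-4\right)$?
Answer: $-4473000$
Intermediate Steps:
$S{\left(O,U \right)} = 100$ ($S{\left(O,U \right)} = \left(-25\right) \left(-4\right) = 100$)
$210 S{\left(-1,-5 \right)} \left(-213\right) = 210 \cdot 100 \left(-213\right) = 21000 \left(-213\right) = -4473000$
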